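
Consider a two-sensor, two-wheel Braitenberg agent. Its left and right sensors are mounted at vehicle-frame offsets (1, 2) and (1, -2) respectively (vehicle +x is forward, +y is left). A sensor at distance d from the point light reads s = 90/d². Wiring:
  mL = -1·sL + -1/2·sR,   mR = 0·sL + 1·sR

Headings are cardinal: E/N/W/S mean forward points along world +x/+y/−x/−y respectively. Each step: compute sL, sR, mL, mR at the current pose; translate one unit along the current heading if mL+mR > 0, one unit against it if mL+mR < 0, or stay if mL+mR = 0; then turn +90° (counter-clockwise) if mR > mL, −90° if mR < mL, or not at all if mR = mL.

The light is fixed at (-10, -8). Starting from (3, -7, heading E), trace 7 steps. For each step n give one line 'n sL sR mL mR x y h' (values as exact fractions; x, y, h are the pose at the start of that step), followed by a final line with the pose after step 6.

0 18/41 90/197 -5391/8077 90/197 3 -7 E
1 45/52 9/20 -567/520 9/20 2 -7 N
2 18/25 18/25 -27/25 18/25 2 -8 W
3 45/113 45/61 -10575/13786 45/61 3 -8 S
4 18/41 90/197 -5391/8077 90/197 3 -7 E
5 45/52 9/20 -567/520 9/20 2 -7 N
6 18/25 18/25 -27/25 18/25 2 -8 W
final 3 -8 S

n=0: pose=(3,-7,E); sL=18/41, sR=90/197; mL=-5391/8077, mR=90/197; mL+mR=-1701/8077 → advance -1; mR−mL=9081/8077 → turn +1·90°
n=1: pose=(2,-7,N); sL=45/52, sR=9/20; mL=-567/520, mR=9/20; mL+mR=-333/520 → advance -1; mR−mL=801/520 → turn +1·90°
n=2: pose=(2,-8,W); sL=18/25, sR=18/25; mL=-27/25, mR=18/25; mL+mR=-9/25 → advance -1; mR−mL=9/5 → turn +1·90°
n=3: pose=(3,-8,S); sL=45/113, sR=45/61; mL=-10575/13786, mR=45/61; mL+mR=-405/13786 → advance -1; mR−mL=20745/13786 → turn +1·90°
n=4: pose=(3,-7,E); sL=18/41, sR=90/197; mL=-5391/8077, mR=90/197; mL+mR=-1701/8077 → advance -1; mR−mL=9081/8077 → turn +1·90°
n=5: pose=(2,-7,N); sL=45/52, sR=9/20; mL=-567/520, mR=9/20; mL+mR=-333/520 → advance -1; mR−mL=801/520 → turn +1·90°
n=6: pose=(2,-8,W); sL=18/25, sR=18/25; mL=-27/25, mR=18/25; mL+mR=-9/25 → advance -1; mR−mL=9/5 → turn +1·90°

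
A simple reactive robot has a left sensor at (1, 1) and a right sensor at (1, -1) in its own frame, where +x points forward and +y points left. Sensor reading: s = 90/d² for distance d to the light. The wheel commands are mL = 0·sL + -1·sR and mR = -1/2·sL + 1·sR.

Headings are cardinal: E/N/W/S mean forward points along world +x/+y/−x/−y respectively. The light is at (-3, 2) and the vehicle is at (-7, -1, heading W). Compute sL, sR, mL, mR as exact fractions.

left sensor world pos  = (-8, -2); dL² = 41
right sensor world pos = (-8, 0); dR² = 29
sL = 90/41 = 90/41
sR = 90/29 = 90/29
mL = 0·sL + -1·sR = -90/29
mR = -1/2·sL + 1·sR = 2385/1189

90/41 90/29 -90/29 2385/1189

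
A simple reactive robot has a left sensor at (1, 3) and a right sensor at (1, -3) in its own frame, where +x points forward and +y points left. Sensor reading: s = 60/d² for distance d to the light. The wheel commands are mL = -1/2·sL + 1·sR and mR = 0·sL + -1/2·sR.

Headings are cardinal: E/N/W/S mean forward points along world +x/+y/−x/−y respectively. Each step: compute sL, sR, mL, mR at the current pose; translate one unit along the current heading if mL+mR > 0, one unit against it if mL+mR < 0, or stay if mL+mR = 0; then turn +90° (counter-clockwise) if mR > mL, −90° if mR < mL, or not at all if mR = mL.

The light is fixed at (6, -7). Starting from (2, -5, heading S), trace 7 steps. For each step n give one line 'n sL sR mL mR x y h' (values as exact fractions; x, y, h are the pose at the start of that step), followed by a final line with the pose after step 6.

n=0: pose=(2,-5,S); sL=30, sR=6/5; mL=-69/5, mR=-3/5; mL+mR=-72/5 → advance -1; mR−mL=66/5 → turn +1·90°
n=1: pose=(2,-4,E); sL=4/3, sR=20/3; mL=6, mR=-10/3; mL+mR=8/3 → advance +1; mR−mL=-28/3 → turn -1·90°
n=2: pose=(3,-4,S); sL=15, sR=3/2; mL=-6, mR=-3/4; mL+mR=-27/4 → advance -1; mR−mL=21/4 → turn +1·90°
n=3: pose=(3,-3,E); sL=60/53, sR=12; mL=606/53, mR=-6; mL+mR=288/53 → advance +1; mR−mL=-924/53 → turn -1·90°
n=4: pose=(4,-3,S); sL=6, sR=30/17; mL=-21/17, mR=-15/17; mL+mR=-36/17 → advance -1; mR−mL=6/17 → turn +1·90°
n=5: pose=(4,-2,E); sL=12/13, sR=12; mL=150/13, mR=-6; mL+mR=72/13 → advance +1; mR−mL=-228/13 → turn -1·90°
n=6: pose=(5,-2,S); sL=3, sR=15/8; mL=3/8, mR=-15/16; mL+mR=-9/16 → advance -1; mR−mL=-21/16 → turn -1·90°

0 30 6/5 -69/5 -3/5 2 -5 S
1 4/3 20/3 6 -10/3 2 -4 E
2 15 3/2 -6 -3/4 3 -4 S
3 60/53 12 606/53 -6 3 -3 E
4 6 30/17 -21/17 -15/17 4 -3 S
5 12/13 12 150/13 -6 4 -2 E
6 3 15/8 3/8 -15/16 5 -2 S
final 5 -1 W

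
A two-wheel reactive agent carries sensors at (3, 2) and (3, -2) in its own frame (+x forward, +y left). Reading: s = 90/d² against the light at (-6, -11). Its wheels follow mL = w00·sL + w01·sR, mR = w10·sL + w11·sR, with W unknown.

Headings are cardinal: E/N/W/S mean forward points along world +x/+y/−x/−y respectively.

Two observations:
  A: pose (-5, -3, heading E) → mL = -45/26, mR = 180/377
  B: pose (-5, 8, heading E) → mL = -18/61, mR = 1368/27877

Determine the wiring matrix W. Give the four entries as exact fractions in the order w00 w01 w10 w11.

obs A: pose=(-5,-3,E) → sL=45/58, sR=45/26, mL=-45/26, mR=180/377
obs B: pose=(-5,8,E) → sL=90/457, sR=18/61, mL=-18/61, mR=1368/27877
sensor matrix S = [[45/58, 45/26], [90/457, 18/61]]; det S = -1176120/10509629
solve [mL_A; mL_B] = S·[w00; w01] and [mR_A; mR_B] = S·[w10; w11]:
  w00 = 0, w01 = -1, w10 = -1/2, w11 = 1/2

0 -1 -1/2 1/2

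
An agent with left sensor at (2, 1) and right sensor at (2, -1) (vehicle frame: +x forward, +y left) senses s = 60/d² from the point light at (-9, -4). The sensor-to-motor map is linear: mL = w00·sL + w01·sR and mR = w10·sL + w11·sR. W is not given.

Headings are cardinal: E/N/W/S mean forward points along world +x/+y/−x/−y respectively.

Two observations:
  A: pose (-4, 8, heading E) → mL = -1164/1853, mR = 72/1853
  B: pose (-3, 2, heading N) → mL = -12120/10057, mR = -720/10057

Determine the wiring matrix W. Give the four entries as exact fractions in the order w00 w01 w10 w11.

obs A: pose=(-4,8,E) → sL=30/109, sR=6/17, mL=-1164/1853, mR=72/1853
obs B: pose=(-3,2,N) → sL=60/89, sR=60/113, mL=-12120/10057, mR=-720/10057
sensor matrix S = [[30/109, 6/17], [60/89, 60/113]]; det S = -1710720/18635621
solve [mL_A; mL_B] = S·[w00; w01] and [mR_A; mR_B] = S·[w10; w11]:
  w00 = -1, w01 = -1, w10 = -1/2, w11 = 1/2

-1 -1 -1/2 1/2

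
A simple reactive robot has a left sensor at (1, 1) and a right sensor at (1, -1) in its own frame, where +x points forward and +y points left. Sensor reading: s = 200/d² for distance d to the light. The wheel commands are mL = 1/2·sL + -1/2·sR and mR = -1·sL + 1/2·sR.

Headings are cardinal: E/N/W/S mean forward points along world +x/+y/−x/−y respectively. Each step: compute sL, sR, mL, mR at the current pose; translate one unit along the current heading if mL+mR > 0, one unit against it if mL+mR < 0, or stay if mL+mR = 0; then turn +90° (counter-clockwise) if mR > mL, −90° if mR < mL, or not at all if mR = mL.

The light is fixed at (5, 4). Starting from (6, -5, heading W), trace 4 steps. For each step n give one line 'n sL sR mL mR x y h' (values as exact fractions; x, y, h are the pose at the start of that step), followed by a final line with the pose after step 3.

0 2 25/8 -9/16 -7/16 6 -5 W
1 200/109 200/101 -800/11009 -9300/11009 7 -5 S
2 100/41 4 -32/41 -18/41 7 -4 W
3 200/97 40/17 -240/1649 -1460/1649 8 -4 S
final 8 -3 W

n=0: pose=(6,-5,W); sL=2, sR=25/8; mL=-9/16, mR=-7/16; mL+mR=-1 → advance -1; mR−mL=1/8 → turn +1·90°
n=1: pose=(7,-5,S); sL=200/109, sR=200/101; mL=-800/11009, mR=-9300/11009; mL+mR=-100/109 → advance -1; mR−mL=-8500/11009 → turn -1·90°
n=2: pose=(7,-4,W); sL=100/41, sR=4; mL=-32/41, mR=-18/41; mL+mR=-50/41 → advance -1; mR−mL=14/41 → turn +1·90°
n=3: pose=(8,-4,S); sL=200/97, sR=40/17; mL=-240/1649, mR=-1460/1649; mL+mR=-100/97 → advance -1; mR−mL=-1220/1649 → turn -1·90°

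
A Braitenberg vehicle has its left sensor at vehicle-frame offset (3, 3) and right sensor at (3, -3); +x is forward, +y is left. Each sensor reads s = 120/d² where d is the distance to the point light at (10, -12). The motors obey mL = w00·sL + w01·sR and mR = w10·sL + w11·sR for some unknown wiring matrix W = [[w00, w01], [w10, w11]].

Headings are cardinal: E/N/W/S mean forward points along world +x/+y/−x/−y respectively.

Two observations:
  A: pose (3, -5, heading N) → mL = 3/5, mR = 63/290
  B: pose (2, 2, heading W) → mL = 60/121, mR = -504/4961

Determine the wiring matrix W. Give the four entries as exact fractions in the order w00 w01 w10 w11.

obs A: pose=(3,-5,N) → sL=3/5, sR=30/29, mL=3/5, mR=63/290
obs B: pose=(2,2,W) → sL=60/121, sR=12/41, mL=60/121, mR=-504/4961
sensor matrix S = [[3/5, 30/29], [60/121, 12/41]]; det S = -242676/719345
solve [mL_A; mL_B] = S·[w00; w01] and [mR_A; mR_B] = S·[w10; w11]:
  w00 = 1, w01 = 0, w10 = -1/2, w11 = 1/2

1 0 -1/2 1/2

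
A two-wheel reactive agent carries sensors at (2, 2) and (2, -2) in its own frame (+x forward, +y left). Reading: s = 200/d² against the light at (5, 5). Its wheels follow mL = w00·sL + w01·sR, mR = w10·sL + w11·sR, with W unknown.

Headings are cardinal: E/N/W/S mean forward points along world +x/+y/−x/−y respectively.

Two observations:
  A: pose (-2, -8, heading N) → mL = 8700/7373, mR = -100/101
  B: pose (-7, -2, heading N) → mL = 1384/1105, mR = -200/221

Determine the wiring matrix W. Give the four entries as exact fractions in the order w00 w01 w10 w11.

obs A: pose=(-2,-8,N) → sL=100/101, sR=100/73, mL=8700/7373, mR=-100/101
obs B: pose=(-7,-2,N) → sL=200/221, sR=8/5, mL=1384/1105, mR=-200/221
sensor matrix S = [[100/101, 100/73], [200/221, 8/5]]; det S = 561280/1629433
solve [mL_A; mL_B] = S·[w00; w01] and [mR_A; mR_B] = S·[w10; w11]:
  w00 = 1/2, w01 = 1/2, w10 = -1, w11 = 0

1/2 1/2 -1 0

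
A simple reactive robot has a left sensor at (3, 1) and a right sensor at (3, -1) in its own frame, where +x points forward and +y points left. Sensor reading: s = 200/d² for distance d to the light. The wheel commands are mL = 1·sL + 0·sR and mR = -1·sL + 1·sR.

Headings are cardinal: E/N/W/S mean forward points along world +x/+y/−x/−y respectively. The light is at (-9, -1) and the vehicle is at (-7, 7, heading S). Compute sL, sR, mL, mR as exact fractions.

100/17 100/13 100/17 400/221

left sensor world pos  = (-6, 4); dL² = 34
right sensor world pos = (-8, 4); dR² = 26
sL = 200/34 = 100/17
sR = 200/26 = 100/13
mL = 1·sL + 0·sR = 100/17
mR = -1·sL + 1·sR = 400/221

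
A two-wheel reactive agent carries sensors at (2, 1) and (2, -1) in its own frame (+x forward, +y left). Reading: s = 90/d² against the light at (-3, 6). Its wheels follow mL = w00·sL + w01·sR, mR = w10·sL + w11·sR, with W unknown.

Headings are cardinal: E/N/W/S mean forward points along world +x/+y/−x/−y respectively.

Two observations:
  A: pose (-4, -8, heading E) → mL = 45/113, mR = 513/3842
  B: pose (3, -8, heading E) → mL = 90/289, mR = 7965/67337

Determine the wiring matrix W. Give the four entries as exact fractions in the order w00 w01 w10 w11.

obs A: pose=(-4,-8,E) → sL=9/17, sR=45/113, mL=45/113, mR=513/3842
obs B: pose=(3,-8,E) → sL=90/233, sR=90/289, mL=90/289, mR=7965/67337
sensor matrix S = [[9/17, 45/113], [90/233, 90/289]]; det S = 1428840/129354377
solve [mL_A; mL_B] = S·[w00; w01] and [mR_A; mR_B] = S·[w10; w11]:
  w00 = 0, w01 = 1, w10 = -1/2, w11 = 1

0 1 -1/2 1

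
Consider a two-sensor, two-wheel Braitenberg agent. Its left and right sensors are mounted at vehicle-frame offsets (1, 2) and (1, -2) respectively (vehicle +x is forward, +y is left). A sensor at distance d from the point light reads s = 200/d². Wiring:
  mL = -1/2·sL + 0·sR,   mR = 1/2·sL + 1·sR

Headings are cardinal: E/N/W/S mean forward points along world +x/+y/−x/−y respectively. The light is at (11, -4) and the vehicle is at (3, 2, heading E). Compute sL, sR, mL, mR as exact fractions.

left sensor world pos  = (4, 4); dL² = 113
right sensor world pos = (4, 0); dR² = 65
sL = 200/113 = 200/113
sR = 200/65 = 40/13
mL = -1/2·sL + 0·sR = -100/113
mR = 1/2·sL + 1·sR = 5820/1469

200/113 40/13 -100/113 5820/1469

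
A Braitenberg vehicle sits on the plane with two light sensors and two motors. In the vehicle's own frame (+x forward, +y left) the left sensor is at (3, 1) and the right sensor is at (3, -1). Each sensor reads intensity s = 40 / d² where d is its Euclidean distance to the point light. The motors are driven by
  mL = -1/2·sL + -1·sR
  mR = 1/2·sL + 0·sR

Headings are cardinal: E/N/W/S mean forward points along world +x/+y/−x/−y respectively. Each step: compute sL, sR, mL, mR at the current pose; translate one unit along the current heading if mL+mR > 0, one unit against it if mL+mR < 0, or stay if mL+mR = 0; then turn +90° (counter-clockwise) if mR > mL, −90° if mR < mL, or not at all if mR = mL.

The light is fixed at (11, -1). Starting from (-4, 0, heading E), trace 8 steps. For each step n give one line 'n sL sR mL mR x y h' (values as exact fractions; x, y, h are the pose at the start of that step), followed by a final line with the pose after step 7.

0 10/37 5/18 -275/666 5/37 -4 0 E
1 8/61 40/241 -3404/14701 4/61 -5 0 N
2 20/181 20/181 -30/181 10/181 -5 -1 W
3 8/41 8/53 -540/2173 4/41 -4 -1 S
4 10/37 5/18 -275/666 5/37 -4 0 E
5 8/61 40/241 -3404/14701 4/61 -5 0 N
6 20/181 20/181 -30/181 10/181 -5 -1 W
7 8/41 8/53 -540/2173 4/41 -4 -1 S
final -4 0 E

n=0: pose=(-4,0,E); sL=10/37, sR=5/18; mL=-275/666, mR=5/37; mL+mR=-5/18 → advance -1; mR−mL=365/666 → turn +1·90°
n=1: pose=(-5,0,N); sL=8/61, sR=40/241; mL=-3404/14701, mR=4/61; mL+mR=-40/241 → advance -1; mR−mL=4368/14701 → turn +1·90°
n=2: pose=(-5,-1,W); sL=20/181, sR=20/181; mL=-30/181, mR=10/181; mL+mR=-20/181 → advance -1; mR−mL=40/181 → turn +1·90°
n=3: pose=(-4,-1,S); sL=8/41, sR=8/53; mL=-540/2173, mR=4/41; mL+mR=-8/53 → advance -1; mR−mL=752/2173 → turn +1·90°
n=4: pose=(-4,0,E); sL=10/37, sR=5/18; mL=-275/666, mR=5/37; mL+mR=-5/18 → advance -1; mR−mL=365/666 → turn +1·90°
n=5: pose=(-5,0,N); sL=8/61, sR=40/241; mL=-3404/14701, mR=4/61; mL+mR=-40/241 → advance -1; mR−mL=4368/14701 → turn +1·90°
n=6: pose=(-5,-1,W); sL=20/181, sR=20/181; mL=-30/181, mR=10/181; mL+mR=-20/181 → advance -1; mR−mL=40/181 → turn +1·90°
n=7: pose=(-4,-1,S); sL=8/41, sR=8/53; mL=-540/2173, mR=4/41; mL+mR=-8/53 → advance -1; mR−mL=752/2173 → turn +1·90°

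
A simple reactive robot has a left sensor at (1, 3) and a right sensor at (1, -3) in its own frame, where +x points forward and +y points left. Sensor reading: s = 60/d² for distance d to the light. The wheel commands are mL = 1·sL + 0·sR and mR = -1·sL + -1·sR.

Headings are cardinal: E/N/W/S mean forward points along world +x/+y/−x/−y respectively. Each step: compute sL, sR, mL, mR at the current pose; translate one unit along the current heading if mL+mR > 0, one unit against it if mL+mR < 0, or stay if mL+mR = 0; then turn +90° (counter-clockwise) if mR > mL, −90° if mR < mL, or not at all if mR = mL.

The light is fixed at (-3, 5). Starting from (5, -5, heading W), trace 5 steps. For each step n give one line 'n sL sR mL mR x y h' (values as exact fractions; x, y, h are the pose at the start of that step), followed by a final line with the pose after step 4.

n=0: pose=(5,-5,W); sL=30/109, sR=30/49; mL=30/109, mR=-4740/5341; mL+mR=-30/49 → advance -1; mR−mL=-6210/5341 → turn -1·90°
n=1: pose=(6,-5,N); sL=20/39, sR=4/15; mL=20/39, mR=-152/195; mL+mR=-4/15 → advance -1; mR−mL=-84/65 → turn -1·90°
n=2: pose=(6,-6,E); sL=15/41, sR=15/74; mL=15/41, mR=-1725/3034; mL+mR=-15/74 → advance -1; mR−mL=-2835/3034 → turn -1·90°
n=3: pose=(5,-6,S); sL=12/53, sR=60/169; mL=12/53, mR=-5208/8957; mL+mR=-60/169 → advance -1; mR−mL=-7236/8957 → turn -1·90°
n=4: pose=(5,-5,W); sL=30/109, sR=30/49; mL=30/109, mR=-4740/5341; mL+mR=-30/49 → advance -1; mR−mL=-6210/5341 → turn -1·90°

0 30/109 30/49 30/109 -4740/5341 5 -5 W
1 20/39 4/15 20/39 -152/195 6 -5 N
2 15/41 15/74 15/41 -1725/3034 6 -6 E
3 12/53 60/169 12/53 -5208/8957 5 -6 S
4 30/109 30/49 30/109 -4740/5341 5 -5 W
final 6 -5 N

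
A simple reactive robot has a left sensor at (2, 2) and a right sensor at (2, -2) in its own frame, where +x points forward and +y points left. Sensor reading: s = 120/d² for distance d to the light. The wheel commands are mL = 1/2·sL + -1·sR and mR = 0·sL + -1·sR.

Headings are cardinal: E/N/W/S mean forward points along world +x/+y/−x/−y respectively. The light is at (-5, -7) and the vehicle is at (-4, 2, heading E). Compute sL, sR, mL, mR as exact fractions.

left sensor world pos  = (-2, 4); dL² = 130
right sensor world pos = (-2, 0); dR² = 58
sL = 120/130 = 12/13
sR = 120/58 = 60/29
mL = 1/2·sL + -1·sR = -606/377
mR = 0·sL + -1·sR = -60/29

12/13 60/29 -606/377 -60/29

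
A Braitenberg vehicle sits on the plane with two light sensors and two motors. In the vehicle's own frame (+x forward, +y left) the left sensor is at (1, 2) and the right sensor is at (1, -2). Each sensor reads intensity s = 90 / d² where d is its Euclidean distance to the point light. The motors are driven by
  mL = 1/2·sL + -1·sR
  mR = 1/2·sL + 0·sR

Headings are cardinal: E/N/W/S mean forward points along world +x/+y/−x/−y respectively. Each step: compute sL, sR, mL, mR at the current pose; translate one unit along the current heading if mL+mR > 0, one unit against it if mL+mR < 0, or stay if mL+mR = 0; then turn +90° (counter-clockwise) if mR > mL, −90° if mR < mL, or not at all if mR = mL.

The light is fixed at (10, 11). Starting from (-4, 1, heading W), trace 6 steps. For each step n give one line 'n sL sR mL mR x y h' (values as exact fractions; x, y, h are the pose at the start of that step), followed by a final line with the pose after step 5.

0 10/41 90/289 -2245/11849 5/41 -4 1 W
1 45/121 45/173 -3105/41866 45/242 -3 1 S
2 2/5 90/313 -137/1565 1/5 -3 0 E
3 45/148 9/20 -441/1480 45/296 -2 0 N
4 18/73 90/269 -4149/19637 9/73 -2 -1 W
5 9/25 45/169 -729/8450 9/50 -1 -1 S
final -1 -2 E

n=0: pose=(-4,1,W); sL=10/41, sR=90/289; mL=-2245/11849, mR=5/41; mL+mR=-800/11849 → advance -1; mR−mL=90/289 → turn +1·90°
n=1: pose=(-3,1,S); sL=45/121, sR=45/173; mL=-3105/41866, mR=45/242; mL+mR=2340/20933 → advance +1; mR−mL=45/173 → turn +1·90°
n=2: pose=(-3,0,E); sL=2/5, sR=90/313; mL=-137/1565, mR=1/5; mL+mR=176/1565 → advance +1; mR−mL=90/313 → turn +1·90°
n=3: pose=(-2,0,N); sL=45/148, sR=9/20; mL=-441/1480, mR=45/296; mL+mR=-27/185 → advance -1; mR−mL=9/20 → turn +1·90°
n=4: pose=(-2,-1,W); sL=18/73, sR=90/269; mL=-4149/19637, mR=9/73; mL+mR=-1728/19637 → advance -1; mR−mL=90/269 → turn +1·90°
n=5: pose=(-1,-1,S); sL=9/25, sR=45/169; mL=-729/8450, mR=9/50; mL+mR=396/4225 → advance +1; mR−mL=45/169 → turn +1·90°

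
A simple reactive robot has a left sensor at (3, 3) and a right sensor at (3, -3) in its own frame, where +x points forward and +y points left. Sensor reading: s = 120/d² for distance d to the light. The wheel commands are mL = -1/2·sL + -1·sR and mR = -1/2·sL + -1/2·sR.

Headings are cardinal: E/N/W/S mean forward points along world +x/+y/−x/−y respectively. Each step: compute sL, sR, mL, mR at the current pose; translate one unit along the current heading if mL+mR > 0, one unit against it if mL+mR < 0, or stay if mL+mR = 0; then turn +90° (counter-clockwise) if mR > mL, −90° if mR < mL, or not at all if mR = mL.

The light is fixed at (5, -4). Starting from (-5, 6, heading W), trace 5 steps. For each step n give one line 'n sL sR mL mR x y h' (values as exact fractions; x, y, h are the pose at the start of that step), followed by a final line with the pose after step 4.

n=0: pose=(-5,6,W); sL=60/109, sR=60/169; mL=-11610/18421, mR=-8340/18421; mL+mR=-19950/18421 → advance -1; mR−mL=30/169 → turn +1·90°
n=1: pose=(-4,6,S); sL=24/17, sR=120/193; mL=-4356/3281, mR=-3336/3281; mL+mR=-7692/3281 → advance -1; mR−mL=60/193 → turn +1·90°
n=2: pose=(-4,7,E); sL=15/29, sR=6/5; mL=-423/290, mR=-249/290; mL+mR=-336/145 → advance -1; mR−mL=3/5 → turn +1·90°
n=3: pose=(-5,7,N); sL=24/73, sR=24/49; mL=-2340/3577, mR=-1464/3577; mL+mR=-3804/3577 → advance -1; mR−mL=12/49 → turn +1·90°
n=4: pose=(-5,6,W); sL=60/109, sR=60/169; mL=-11610/18421, mR=-8340/18421; mL+mR=-19950/18421 → advance -1; mR−mL=30/169 → turn +1·90°

0 60/109 60/169 -11610/18421 -8340/18421 -5 6 W
1 24/17 120/193 -4356/3281 -3336/3281 -4 6 S
2 15/29 6/5 -423/290 -249/290 -4 7 E
3 24/73 24/49 -2340/3577 -1464/3577 -5 7 N
4 60/109 60/169 -11610/18421 -8340/18421 -5 6 W
final -4 6 S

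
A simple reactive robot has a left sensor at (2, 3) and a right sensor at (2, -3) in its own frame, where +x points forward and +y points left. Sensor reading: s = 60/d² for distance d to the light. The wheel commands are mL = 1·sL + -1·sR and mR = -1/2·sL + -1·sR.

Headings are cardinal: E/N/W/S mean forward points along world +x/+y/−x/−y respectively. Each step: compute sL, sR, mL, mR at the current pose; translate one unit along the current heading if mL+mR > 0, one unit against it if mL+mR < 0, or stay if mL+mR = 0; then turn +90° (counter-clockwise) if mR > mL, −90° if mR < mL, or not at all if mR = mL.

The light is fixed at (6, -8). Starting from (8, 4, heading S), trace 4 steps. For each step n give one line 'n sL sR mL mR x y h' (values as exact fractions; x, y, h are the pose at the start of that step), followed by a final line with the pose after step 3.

n=0: pose=(8,4,S); sL=12/25, sR=60/101; mL=-288/2525, mR=-2106/2525; mL+mR=-2394/2525 → advance -1; mR−mL=-18/25 → turn -1·90°
n=1: pose=(8,5,W); sL=3/5, sR=15/64; mL=117/320, mR=-171/320; mL+mR=-27/160 → advance -1; mR−mL=-9/10 → turn -1·90°
n=2: pose=(9,5,N); sL=4/15, sR=20/87; mL=16/435, mR=-158/435; mL+mR=-142/435 → advance -1; mR−mL=-2/5 → turn -1·90°
n=3: pose=(9,4,E); sL=6/25, sR=30/53; mL=-432/1325, mR=-909/1325; mL+mR=-1341/1325 → advance -1; mR−mL=-9/25 → turn -1·90°

0 12/25 60/101 -288/2525 -2106/2525 8 4 S
1 3/5 15/64 117/320 -171/320 8 5 W
2 4/15 20/87 16/435 -158/435 9 5 N
3 6/25 30/53 -432/1325 -909/1325 9 4 E
final 8 4 S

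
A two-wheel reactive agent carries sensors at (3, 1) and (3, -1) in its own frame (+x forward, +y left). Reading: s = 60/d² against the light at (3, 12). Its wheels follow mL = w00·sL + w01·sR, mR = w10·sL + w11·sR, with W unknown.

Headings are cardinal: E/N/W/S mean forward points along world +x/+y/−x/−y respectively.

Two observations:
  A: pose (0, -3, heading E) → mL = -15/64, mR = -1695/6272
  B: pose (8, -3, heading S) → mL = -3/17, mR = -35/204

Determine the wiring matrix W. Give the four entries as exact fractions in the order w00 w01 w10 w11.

obs A: pose=(0,-3,E) → sL=15/49, sR=15/64, mL=-15/64, mR=-1695/6272
obs B: pose=(8,-3,S) → sL=1/6, sR=3/17, mL=-3/17, mR=-35/204
sensor matrix S = [[15/49, 15/64], [1/6, 3/17]]; det S = 1595/106624
solve [mL_A; mL_B] = S·[w00; w01] and [mR_A; mR_B] = S·[w10; w11]:
  w00 = 0, w01 = -1, w10 = -1/2, w11 = -1/2

0 -1 -1/2 -1/2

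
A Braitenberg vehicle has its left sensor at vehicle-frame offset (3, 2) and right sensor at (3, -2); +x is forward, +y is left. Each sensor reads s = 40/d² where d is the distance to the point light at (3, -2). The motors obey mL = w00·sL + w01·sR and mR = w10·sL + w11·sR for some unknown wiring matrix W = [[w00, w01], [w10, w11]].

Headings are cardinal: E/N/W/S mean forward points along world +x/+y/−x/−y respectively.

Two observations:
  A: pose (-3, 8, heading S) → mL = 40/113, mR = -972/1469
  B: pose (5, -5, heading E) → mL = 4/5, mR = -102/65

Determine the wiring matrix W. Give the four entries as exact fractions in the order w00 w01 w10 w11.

0 1 -1/2 -1

obs A: pose=(-3,8,S) → sL=8/13, sR=40/113, mL=40/113, mR=-972/1469
obs B: pose=(5,-5,E) → sL=20/13, sR=4/5, mL=4/5, mR=-102/65
sensor matrix S = [[8/13, 40/113], [20/13, 4/5]]; det S = -384/7345
solve [mL_A; mL_B] = S·[w00; w01] and [mR_A; mR_B] = S·[w10; w11]:
  w00 = 0, w01 = 1, w10 = -1/2, w11 = -1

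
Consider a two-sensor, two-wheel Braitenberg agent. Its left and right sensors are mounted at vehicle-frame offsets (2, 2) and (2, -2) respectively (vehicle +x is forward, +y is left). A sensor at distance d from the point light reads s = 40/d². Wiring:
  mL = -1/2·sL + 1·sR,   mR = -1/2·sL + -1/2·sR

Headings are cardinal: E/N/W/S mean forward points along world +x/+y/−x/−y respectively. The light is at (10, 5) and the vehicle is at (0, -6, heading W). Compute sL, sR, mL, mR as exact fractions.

40/313 8/45 1604/14085 -2152/14085

left sensor world pos  = (-2, -8); dL² = 313
right sensor world pos = (-2, -4); dR² = 225
sL = 40/313 = 40/313
sR = 40/225 = 8/45
mL = -1/2·sL + 1·sR = 1604/14085
mR = -1/2·sL + -1/2·sR = -2152/14085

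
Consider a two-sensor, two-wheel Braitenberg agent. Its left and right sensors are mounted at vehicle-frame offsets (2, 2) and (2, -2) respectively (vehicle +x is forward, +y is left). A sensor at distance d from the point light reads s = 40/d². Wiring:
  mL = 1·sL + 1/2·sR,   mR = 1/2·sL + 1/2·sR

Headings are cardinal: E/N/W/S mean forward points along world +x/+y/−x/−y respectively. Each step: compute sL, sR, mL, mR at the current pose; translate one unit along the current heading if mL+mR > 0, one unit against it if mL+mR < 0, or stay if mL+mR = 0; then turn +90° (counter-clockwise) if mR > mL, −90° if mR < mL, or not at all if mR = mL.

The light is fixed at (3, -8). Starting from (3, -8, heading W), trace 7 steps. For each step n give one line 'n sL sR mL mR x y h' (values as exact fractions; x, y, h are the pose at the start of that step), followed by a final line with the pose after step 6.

n=0: pose=(3,-8,W); sL=5, sR=5; mL=15/2, mR=5; mL+mR=25/2 → advance +1; mR−mL=-5/2 → turn -1·90°
n=1: pose=(2,-8,N); sL=40/13, sR=8; mL=92/13, mR=72/13; mL+mR=164/13 → advance +1; mR−mL=-20/13 → turn -1·90°
n=2: pose=(2,-7,E); sL=4, sR=20; mL=14, mR=12; mL+mR=26 → advance +1; mR−mL=-2 → turn -1·90°
n=3: pose=(3,-7,S); sL=8, sR=8; mL=12, mR=8; mL+mR=20 → advance +1; mR−mL=-4 → turn -1·90°
n=4: pose=(3,-8,W); sL=5, sR=5; mL=15/2, mR=5; mL+mR=25/2 → advance +1; mR−mL=-5/2 → turn -1·90°
n=5: pose=(2,-8,N); sL=40/13, sR=8; mL=92/13, mR=72/13; mL+mR=164/13 → advance +1; mR−mL=-20/13 → turn -1·90°
n=6: pose=(2,-7,E); sL=4, sR=20; mL=14, mR=12; mL+mR=26 → advance +1; mR−mL=-2 → turn -1·90°

0 5 5 15/2 5 3 -8 W
1 40/13 8 92/13 72/13 2 -8 N
2 4 20 14 12 2 -7 E
3 8 8 12 8 3 -7 S
4 5 5 15/2 5 3 -8 W
5 40/13 8 92/13 72/13 2 -8 N
6 4 20 14 12 2 -7 E
final 3 -7 S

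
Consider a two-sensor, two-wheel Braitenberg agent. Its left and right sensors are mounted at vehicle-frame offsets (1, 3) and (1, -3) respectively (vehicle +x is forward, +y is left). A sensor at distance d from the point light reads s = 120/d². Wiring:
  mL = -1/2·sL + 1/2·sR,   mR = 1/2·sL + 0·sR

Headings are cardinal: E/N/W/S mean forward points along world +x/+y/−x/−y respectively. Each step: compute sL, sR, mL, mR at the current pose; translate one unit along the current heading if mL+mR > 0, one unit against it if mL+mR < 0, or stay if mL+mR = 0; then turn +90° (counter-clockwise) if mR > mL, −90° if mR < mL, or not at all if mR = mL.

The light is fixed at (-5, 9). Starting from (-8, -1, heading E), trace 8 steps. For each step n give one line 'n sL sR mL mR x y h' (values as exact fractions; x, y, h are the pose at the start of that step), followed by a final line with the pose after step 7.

0 120/53 120/173 -7200/9169 60/53 -8 -1 E
1 60/53 60/41 360/2173 30/53 -7 -1 N
2 40/51 8/3 16/17 20/51 -7 0 W
3 6/5 15/8 27/80 3/5 -8 0 N
4 120/137 120/41 5760/5617 60/137 -8 1 W
5 60/49 12/5 144/245 30/49 -9 1 N
6 24/25 120/41 1008/1025 12/25 -9 2 W
7 6/5 3 9/10 3/5 -10 2 N
final -10 3 E

n=0: pose=(-8,-1,E); sL=120/53, sR=120/173; mL=-7200/9169, mR=60/53; mL+mR=60/173 → advance +1; mR−mL=17580/9169 → turn +1·90°
n=1: pose=(-7,-1,N); sL=60/53, sR=60/41; mL=360/2173, mR=30/53; mL+mR=30/41 → advance +1; mR−mL=870/2173 → turn +1·90°
n=2: pose=(-7,0,W); sL=40/51, sR=8/3; mL=16/17, mR=20/51; mL+mR=4/3 → advance +1; mR−mL=-28/51 → turn -1·90°
n=3: pose=(-8,0,N); sL=6/5, sR=15/8; mL=27/80, mR=3/5; mL+mR=15/16 → advance +1; mR−mL=21/80 → turn +1·90°
n=4: pose=(-8,1,W); sL=120/137, sR=120/41; mL=5760/5617, mR=60/137; mL+mR=60/41 → advance +1; mR−mL=-3300/5617 → turn -1·90°
n=5: pose=(-9,1,N); sL=60/49, sR=12/5; mL=144/245, mR=30/49; mL+mR=6/5 → advance +1; mR−mL=6/245 → turn +1·90°
n=6: pose=(-9,2,W); sL=24/25, sR=120/41; mL=1008/1025, mR=12/25; mL+mR=60/41 → advance +1; mR−mL=-516/1025 → turn -1·90°
n=7: pose=(-10,2,N); sL=6/5, sR=3; mL=9/10, mR=3/5; mL+mR=3/2 → advance +1; mR−mL=-3/10 → turn -1·90°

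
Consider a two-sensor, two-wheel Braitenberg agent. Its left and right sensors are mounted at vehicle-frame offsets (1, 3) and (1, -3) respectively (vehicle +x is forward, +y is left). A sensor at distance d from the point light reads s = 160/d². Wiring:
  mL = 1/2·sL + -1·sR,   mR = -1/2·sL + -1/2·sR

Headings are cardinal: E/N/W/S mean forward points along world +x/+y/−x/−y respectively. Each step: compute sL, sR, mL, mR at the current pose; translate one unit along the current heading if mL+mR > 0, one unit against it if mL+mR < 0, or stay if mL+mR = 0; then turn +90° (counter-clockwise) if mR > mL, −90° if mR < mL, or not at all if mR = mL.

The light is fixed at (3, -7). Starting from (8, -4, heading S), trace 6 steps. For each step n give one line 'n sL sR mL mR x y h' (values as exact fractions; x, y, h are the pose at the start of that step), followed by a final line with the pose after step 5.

0 40/17 20 -320/17 -190/17 8 -4 S
1 32/17 160/37 -2128/629 -1952/629 8 -3 E
2 80/13 80/37 440/481 -2000/481 7 -3 N
3 160/61 32/5 -1552/305 -1376/305 7 -4 E
4 10 40/13 25/13 -85/13 6 -4 N
5 160/41 160/17 -5200/697 -4640/697 6 -5 E
final 5 -5 N

n=0: pose=(8,-4,S); sL=40/17, sR=20; mL=-320/17, mR=-190/17; mL+mR=-30 → advance -1; mR−mL=130/17 → turn +1·90°
n=1: pose=(8,-3,E); sL=32/17, sR=160/37; mL=-2128/629, mR=-1952/629; mL+mR=-240/37 → advance -1; mR−mL=176/629 → turn +1·90°
n=2: pose=(7,-3,N); sL=80/13, sR=80/37; mL=440/481, mR=-2000/481; mL+mR=-120/37 → advance -1; mR−mL=-2440/481 → turn -1·90°
n=3: pose=(7,-4,E); sL=160/61, sR=32/5; mL=-1552/305, mR=-1376/305; mL+mR=-48/5 → advance -1; mR−mL=176/305 → turn +1·90°
n=4: pose=(6,-4,N); sL=10, sR=40/13; mL=25/13, mR=-85/13; mL+mR=-60/13 → advance -1; mR−mL=-110/13 → turn -1·90°
n=5: pose=(6,-5,E); sL=160/41, sR=160/17; mL=-5200/697, mR=-4640/697; mL+mR=-240/17 → advance -1; mR−mL=560/697 → turn +1·90°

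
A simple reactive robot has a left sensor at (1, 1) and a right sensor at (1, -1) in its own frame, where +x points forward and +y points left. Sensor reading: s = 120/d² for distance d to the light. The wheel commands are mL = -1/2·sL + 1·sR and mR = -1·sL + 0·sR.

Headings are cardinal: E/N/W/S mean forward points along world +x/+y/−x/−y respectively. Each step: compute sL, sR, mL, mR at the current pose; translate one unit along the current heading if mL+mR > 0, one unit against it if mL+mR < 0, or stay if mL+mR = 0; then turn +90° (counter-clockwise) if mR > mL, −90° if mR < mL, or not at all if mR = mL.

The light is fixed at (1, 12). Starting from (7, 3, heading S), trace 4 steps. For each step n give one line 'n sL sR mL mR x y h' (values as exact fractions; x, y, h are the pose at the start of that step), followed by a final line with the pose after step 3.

n=0: pose=(7,3,S); sL=120/149, sR=24/25; mL=2076/3725, mR=-120/149; mL+mR=-924/3725 → advance -1; mR−mL=-5076/3725 → turn -1·90°
n=1: pose=(7,4,W); sL=60/53, sR=60/37; mL=2070/1961, mR=-60/53; mL+mR=-150/1961 → advance -1; mR−mL=-4290/1961 → turn -1·90°
n=2: pose=(8,4,N); sL=24/17, sR=120/113; mL=684/1921, mR=-24/17; mL+mR=-2028/1921 → advance -1; mR−mL=-3396/1921 → turn -1·90°
n=3: pose=(8,3,E); sL=15/16, sR=30/41; mL=345/1312, mR=-15/16; mL+mR=-885/1312 → advance -1; mR−mL=-1575/1312 → turn -1·90°

0 120/149 24/25 2076/3725 -120/149 7 3 S
1 60/53 60/37 2070/1961 -60/53 7 4 W
2 24/17 120/113 684/1921 -24/17 8 4 N
3 15/16 30/41 345/1312 -15/16 8 3 E
final 7 3 S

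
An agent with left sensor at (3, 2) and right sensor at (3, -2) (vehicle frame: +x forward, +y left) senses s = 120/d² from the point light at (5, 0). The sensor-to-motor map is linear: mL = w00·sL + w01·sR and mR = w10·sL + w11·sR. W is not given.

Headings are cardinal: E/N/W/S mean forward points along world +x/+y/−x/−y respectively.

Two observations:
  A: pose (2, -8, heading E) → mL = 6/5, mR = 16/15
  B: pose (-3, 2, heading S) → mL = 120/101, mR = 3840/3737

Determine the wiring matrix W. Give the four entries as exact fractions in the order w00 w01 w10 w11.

0 1 1/2 -1/2

obs A: pose=(2,-8,E) → sL=10/3, sR=6/5, mL=6/5, mR=16/15
obs B: pose=(-3,2,S) → sL=120/37, sR=120/101, mL=120/101, mR=3840/3737
sensor matrix S = [[10/3, 6/5], [120/37, 120/101]]; det S = 256/3737
solve [mL_A; mL_B] = S·[w00; w01] and [mR_A; mR_B] = S·[w10; w11]:
  w00 = 0, w01 = 1, w10 = 1/2, w11 = -1/2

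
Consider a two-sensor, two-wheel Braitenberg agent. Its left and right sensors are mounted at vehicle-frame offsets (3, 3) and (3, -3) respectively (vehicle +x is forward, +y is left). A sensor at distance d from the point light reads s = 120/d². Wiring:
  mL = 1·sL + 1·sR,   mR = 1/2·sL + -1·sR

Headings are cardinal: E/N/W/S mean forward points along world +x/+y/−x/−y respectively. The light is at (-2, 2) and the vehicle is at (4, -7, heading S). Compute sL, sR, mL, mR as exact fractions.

left sensor world pos  = (7, -10); dL² = 225
right sensor world pos = (1, -10); dR² = 153
sL = 120/225 = 8/15
sR = 120/153 = 40/51
mL = 1·sL + 1·sR = 112/85
mR = 1/2·sL + -1·sR = -44/85

8/15 40/51 112/85 -44/85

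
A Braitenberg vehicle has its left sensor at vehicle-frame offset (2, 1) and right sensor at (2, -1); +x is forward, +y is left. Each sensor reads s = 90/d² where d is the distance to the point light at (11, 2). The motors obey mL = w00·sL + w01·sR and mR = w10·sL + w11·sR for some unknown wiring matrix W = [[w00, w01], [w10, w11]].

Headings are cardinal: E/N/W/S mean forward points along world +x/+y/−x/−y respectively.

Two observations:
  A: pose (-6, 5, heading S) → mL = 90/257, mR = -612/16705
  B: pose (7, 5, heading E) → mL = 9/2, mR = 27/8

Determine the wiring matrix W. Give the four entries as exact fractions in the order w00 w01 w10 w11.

obs A: pose=(-6,5,S) → sL=90/257, sR=18/65, mL=90/257, mR=-612/16705
obs B: pose=(7,5,E) → sL=9/2, sR=45/4, mL=9/2, mR=27/8
sensor matrix S = [[90/257, 18/65], [9/2, 45/4]]; det S = 89991/33410
solve [mL_A; mL_B] = S·[w00; w01] and [mR_A; mR_B] = S·[w10; w11]:
  w00 = 1, w01 = 0, w10 = -1/2, w11 = 1/2

1 0 -1/2 1/2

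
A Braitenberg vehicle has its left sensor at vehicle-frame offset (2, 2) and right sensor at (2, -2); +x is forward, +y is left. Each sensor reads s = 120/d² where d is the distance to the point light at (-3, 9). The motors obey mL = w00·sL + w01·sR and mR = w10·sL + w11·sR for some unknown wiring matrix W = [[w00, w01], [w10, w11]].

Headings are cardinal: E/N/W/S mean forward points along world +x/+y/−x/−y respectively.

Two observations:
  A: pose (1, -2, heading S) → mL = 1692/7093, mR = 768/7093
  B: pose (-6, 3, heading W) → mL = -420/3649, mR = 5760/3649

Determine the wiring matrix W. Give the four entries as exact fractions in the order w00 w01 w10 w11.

1 -1/2 -1 1

obs A: pose=(1,-2,S) → sL=24/41, sR=120/173, mL=1692/7093, mR=768/7093
obs B: pose=(-6,3,W) → sL=120/89, sR=120/41, mL=-420/3649, mR=5760/3649
sensor matrix S = [[24/41, 120/173], [120/89, 120/41]]; det S = 20136960/25882357
solve [mL_A; mL_B] = S·[w00; w01] and [mR_A; mR_B] = S·[w10; w11]:
  w00 = 1, w01 = -1/2, w10 = -1, w11 = 1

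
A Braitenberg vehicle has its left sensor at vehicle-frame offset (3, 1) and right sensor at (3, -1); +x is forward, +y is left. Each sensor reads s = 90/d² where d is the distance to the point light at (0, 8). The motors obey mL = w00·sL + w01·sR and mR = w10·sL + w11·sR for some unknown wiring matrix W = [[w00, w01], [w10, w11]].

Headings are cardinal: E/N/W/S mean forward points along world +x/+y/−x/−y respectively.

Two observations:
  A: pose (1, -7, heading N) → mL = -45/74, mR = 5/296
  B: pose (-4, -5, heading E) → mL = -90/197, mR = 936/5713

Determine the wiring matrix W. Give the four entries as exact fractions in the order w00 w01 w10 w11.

0 -1 1 -1

obs A: pose=(1,-7,N) → sL=5/8, sR=45/74, mL=-45/74, mR=5/296
obs B: pose=(-4,-5,E) → sL=18/29, sR=90/197, mL=-90/197, mR=936/5713
sensor matrix S = [[5/8, 45/74], [18/29, 90/197]]; det S = -77715/845524
solve [mL_A; mL_B] = S·[w00; w01] and [mR_A; mR_B] = S·[w10; w11]:
  w00 = 0, w01 = -1, w10 = 1, w11 = -1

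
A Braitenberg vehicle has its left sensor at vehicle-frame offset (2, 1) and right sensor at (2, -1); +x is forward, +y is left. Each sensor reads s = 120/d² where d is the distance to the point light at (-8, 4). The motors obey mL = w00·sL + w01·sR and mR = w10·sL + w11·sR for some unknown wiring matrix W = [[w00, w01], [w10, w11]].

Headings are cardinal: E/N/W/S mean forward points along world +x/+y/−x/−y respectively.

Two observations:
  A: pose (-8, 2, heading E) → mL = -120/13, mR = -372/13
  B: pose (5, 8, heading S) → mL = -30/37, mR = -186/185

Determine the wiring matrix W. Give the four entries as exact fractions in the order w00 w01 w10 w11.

0 -1 -1 -1/2

obs A: pose=(-8,2,E) → sL=24, sR=120/13, mL=-120/13, mR=-372/13
obs B: pose=(5,8,S) → sL=3/5, sR=30/37, mL=-30/37, mR=-186/185
sensor matrix S = [[24, 120/13], [3/5, 30/37]]; det S = 6696/481
solve [mL_A; mL_B] = S·[w00; w01] and [mR_A; mR_B] = S·[w10; w11]:
  w00 = 0, w01 = -1, w10 = -1, w11 = -1/2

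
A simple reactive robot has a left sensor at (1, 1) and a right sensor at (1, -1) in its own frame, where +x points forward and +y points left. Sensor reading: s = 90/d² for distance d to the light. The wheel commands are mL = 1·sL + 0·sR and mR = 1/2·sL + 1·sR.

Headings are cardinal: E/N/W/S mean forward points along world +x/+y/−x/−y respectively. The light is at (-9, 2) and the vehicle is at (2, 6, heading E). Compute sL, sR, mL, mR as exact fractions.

90/169 10/17 90/169 2455/2873

left sensor world pos  = (3, 7); dL² = 169
right sensor world pos = (3, 5); dR² = 153
sL = 90/169 = 90/169
sR = 90/153 = 10/17
mL = 1·sL + 0·sR = 90/169
mR = 1/2·sL + 1·sR = 2455/2873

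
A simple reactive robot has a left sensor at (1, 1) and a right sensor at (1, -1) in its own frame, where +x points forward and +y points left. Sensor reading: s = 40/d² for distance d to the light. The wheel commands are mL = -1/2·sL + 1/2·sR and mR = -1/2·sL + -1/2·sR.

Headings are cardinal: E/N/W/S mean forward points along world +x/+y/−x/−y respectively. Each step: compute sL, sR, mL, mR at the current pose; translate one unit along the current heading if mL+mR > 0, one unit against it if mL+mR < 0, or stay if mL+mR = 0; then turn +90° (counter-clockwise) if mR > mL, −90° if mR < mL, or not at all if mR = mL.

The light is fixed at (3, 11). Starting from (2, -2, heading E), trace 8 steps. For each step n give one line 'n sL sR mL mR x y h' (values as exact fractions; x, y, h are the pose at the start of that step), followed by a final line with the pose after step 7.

n=0: pose=(2,-2,E); sL=5/18, sR=10/49; mL=-65/1764, mR=-425/1764; mL+mR=-5/18 → advance -1; mR−mL=-10/49 → turn -1·90°
n=1: pose=(1,-2,S); sL=40/197, sR=8/41; mL=-32/8077, mR=-1608/8077; mL+mR=-40/197 → advance -1; mR−mL=-8/41 → turn -1·90°
n=2: pose=(1,-1,W); sL=20/89, sR=4/13; mL=48/1157, mR=-308/1157; mL+mR=-20/89 → advance -1; mR−mL=-4/13 → turn -1·90°
n=3: pose=(2,-1,N); sL=8/25, sR=40/121; mL=16/3025, mR=-984/3025; mL+mR=-8/25 → advance -1; mR−mL=-40/121 → turn -1·90°
n=4: pose=(2,-2,E); sL=5/18, sR=10/49; mL=-65/1764, mR=-425/1764; mL+mR=-5/18 → advance -1; mR−mL=-10/49 → turn -1·90°
n=5: pose=(1,-2,S); sL=40/197, sR=8/41; mL=-32/8077, mR=-1608/8077; mL+mR=-40/197 → advance -1; mR−mL=-8/41 → turn -1·90°
n=6: pose=(1,-1,W); sL=20/89, sR=4/13; mL=48/1157, mR=-308/1157; mL+mR=-20/89 → advance -1; mR−mL=-4/13 → turn -1·90°
n=7: pose=(2,-1,N); sL=8/25, sR=40/121; mL=16/3025, mR=-984/3025; mL+mR=-8/25 → advance -1; mR−mL=-40/121 → turn -1·90°

0 5/18 10/49 -65/1764 -425/1764 2 -2 E
1 40/197 8/41 -32/8077 -1608/8077 1 -2 S
2 20/89 4/13 48/1157 -308/1157 1 -1 W
3 8/25 40/121 16/3025 -984/3025 2 -1 N
4 5/18 10/49 -65/1764 -425/1764 2 -2 E
5 40/197 8/41 -32/8077 -1608/8077 1 -2 S
6 20/89 4/13 48/1157 -308/1157 1 -1 W
7 8/25 40/121 16/3025 -984/3025 2 -1 N
final 2 -2 E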